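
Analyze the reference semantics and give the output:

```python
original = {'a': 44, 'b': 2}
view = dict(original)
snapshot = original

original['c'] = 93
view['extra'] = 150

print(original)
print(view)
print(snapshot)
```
{'a': 44, 'b': 2, 'c': 93}
{'a': 44, 'b': 2, 'extra': 150}
{'a': 44, 'b': 2, 'c': 93}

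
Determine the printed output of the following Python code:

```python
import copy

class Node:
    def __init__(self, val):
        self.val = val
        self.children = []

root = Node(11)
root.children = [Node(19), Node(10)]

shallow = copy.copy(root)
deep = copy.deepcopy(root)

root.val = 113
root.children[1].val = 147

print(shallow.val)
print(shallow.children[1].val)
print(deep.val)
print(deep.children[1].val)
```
11
147
11
10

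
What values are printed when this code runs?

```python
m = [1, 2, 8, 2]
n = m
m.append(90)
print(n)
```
[1, 2, 8, 2, 90]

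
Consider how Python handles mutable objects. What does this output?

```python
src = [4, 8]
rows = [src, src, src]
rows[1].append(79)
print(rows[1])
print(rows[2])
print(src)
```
[4, 8, 79]
[4, 8, 79]
[4, 8, 79]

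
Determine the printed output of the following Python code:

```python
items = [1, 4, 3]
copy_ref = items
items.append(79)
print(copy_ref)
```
[1, 4, 3, 79]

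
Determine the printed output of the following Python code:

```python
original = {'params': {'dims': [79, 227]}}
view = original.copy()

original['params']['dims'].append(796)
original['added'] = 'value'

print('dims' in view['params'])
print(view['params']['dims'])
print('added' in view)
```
True
[79, 227, 796]
False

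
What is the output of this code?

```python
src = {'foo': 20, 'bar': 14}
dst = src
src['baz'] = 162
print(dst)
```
{'foo': 20, 'bar': 14, 'baz': 162}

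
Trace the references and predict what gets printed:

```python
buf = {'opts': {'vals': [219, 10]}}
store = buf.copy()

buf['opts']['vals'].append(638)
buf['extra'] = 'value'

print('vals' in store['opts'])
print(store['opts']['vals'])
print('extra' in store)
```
True
[219, 10, 638]
False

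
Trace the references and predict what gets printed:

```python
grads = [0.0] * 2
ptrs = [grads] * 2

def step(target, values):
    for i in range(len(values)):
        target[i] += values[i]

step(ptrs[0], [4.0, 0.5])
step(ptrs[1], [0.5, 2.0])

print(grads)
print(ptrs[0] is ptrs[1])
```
[4.5, 2.5]
True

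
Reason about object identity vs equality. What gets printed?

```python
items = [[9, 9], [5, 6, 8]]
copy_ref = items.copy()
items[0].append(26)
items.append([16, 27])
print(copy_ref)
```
[[9, 9, 26], [5, 6, 8]]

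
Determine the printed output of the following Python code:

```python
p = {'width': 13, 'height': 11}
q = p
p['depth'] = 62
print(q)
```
{'width': 13, 'height': 11, 'depth': 62}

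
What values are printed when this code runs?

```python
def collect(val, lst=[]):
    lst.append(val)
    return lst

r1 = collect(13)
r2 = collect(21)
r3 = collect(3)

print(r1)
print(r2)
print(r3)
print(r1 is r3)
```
[13, 21, 3]
[13, 21, 3]
[13, 21, 3]
True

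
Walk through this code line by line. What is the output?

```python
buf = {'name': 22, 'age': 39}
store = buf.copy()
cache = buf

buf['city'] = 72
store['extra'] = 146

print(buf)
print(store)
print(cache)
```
{'name': 22, 'age': 39, 'city': 72}
{'name': 22, 'age': 39, 'extra': 146}
{'name': 22, 'age': 39, 'city': 72}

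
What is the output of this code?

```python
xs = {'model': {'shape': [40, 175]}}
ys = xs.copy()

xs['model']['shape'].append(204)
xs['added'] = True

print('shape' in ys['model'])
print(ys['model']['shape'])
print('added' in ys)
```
True
[40, 175, 204]
False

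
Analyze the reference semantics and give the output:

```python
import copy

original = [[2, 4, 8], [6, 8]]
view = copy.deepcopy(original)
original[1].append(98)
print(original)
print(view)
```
[[2, 4, 8], [6, 8, 98]]
[[2, 4, 8], [6, 8]]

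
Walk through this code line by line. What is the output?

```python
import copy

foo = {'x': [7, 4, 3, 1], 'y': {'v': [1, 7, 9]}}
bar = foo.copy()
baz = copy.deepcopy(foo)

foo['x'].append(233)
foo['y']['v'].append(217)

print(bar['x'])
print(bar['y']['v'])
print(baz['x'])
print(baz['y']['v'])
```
[7, 4, 3, 1, 233]
[1, 7, 9, 217]
[7, 4, 3, 1]
[1, 7, 9]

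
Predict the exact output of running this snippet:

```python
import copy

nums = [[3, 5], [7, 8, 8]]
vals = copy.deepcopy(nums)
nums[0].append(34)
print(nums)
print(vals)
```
[[3, 5, 34], [7, 8, 8]]
[[3, 5], [7, 8, 8]]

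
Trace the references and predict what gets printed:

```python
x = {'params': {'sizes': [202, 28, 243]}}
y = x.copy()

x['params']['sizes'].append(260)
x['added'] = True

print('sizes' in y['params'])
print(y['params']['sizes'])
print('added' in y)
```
True
[202, 28, 243, 260]
False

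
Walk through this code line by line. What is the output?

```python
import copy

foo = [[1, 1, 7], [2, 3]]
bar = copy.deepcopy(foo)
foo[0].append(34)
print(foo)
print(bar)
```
[[1, 1, 7, 34], [2, 3]]
[[1, 1, 7], [2, 3]]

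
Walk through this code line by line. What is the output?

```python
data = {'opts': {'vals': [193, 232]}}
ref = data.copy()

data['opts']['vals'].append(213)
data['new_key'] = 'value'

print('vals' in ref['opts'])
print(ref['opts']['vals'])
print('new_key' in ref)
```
True
[193, 232, 213]
False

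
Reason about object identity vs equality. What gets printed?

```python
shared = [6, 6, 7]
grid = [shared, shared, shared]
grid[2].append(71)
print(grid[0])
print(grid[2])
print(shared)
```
[6, 6, 7, 71]
[6, 6, 7, 71]
[6, 6, 7, 71]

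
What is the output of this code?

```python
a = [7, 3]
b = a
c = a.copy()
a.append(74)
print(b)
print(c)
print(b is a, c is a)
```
[7, 3, 74]
[7, 3]
True False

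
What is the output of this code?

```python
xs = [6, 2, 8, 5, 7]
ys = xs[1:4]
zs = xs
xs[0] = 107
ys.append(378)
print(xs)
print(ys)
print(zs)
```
[107, 2, 8, 5, 7]
[2, 8, 5, 378]
[107, 2, 8, 5, 7]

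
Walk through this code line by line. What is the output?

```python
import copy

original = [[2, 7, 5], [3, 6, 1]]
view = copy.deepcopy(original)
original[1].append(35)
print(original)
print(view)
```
[[2, 7, 5], [3, 6, 1, 35]]
[[2, 7, 5], [3, 6, 1]]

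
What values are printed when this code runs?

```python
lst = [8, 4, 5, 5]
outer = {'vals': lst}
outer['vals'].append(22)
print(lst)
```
[8, 4, 5, 5, 22]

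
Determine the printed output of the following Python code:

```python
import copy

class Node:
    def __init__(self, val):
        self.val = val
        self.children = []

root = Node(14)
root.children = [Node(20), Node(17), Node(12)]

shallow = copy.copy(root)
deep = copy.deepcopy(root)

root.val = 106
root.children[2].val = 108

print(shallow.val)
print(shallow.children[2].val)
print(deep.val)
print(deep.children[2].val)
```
14
108
14
12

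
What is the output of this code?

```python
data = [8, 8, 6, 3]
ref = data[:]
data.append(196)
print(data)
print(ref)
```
[8, 8, 6, 3, 196]
[8, 8, 6, 3]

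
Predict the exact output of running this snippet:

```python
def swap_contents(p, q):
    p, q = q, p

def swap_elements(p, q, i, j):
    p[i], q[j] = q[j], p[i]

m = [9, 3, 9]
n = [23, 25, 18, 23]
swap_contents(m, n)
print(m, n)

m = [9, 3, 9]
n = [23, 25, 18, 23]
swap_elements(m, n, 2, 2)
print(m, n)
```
[9, 3, 9] [23, 25, 18, 23]
[9, 3, 18] [23, 25, 9, 23]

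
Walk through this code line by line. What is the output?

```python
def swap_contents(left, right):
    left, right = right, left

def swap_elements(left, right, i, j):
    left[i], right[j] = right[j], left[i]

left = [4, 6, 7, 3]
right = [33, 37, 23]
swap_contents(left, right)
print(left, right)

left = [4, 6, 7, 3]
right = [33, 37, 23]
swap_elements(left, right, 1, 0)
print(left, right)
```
[4, 6, 7, 3] [33, 37, 23]
[4, 33, 7, 3] [6, 37, 23]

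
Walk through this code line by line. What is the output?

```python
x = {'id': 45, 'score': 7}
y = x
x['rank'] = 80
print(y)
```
{'id': 45, 'score': 7, 'rank': 80}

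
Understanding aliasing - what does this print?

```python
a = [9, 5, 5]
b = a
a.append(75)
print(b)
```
[9, 5, 5, 75]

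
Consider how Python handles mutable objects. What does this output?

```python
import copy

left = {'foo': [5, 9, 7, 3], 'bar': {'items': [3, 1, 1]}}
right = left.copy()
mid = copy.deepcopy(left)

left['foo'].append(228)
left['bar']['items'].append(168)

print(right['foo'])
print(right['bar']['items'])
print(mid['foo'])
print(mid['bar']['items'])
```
[5, 9, 7, 3, 228]
[3, 1, 1, 168]
[5, 9, 7, 3]
[3, 1, 1]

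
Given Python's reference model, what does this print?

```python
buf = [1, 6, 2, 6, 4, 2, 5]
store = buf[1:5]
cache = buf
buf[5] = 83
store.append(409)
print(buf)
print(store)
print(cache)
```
[1, 6, 2, 6, 4, 83, 5]
[6, 2, 6, 4, 409]
[1, 6, 2, 6, 4, 83, 5]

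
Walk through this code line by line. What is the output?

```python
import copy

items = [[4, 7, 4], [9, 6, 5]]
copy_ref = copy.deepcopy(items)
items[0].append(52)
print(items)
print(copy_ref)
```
[[4, 7, 4, 52], [9, 6, 5]]
[[4, 7, 4], [9, 6, 5]]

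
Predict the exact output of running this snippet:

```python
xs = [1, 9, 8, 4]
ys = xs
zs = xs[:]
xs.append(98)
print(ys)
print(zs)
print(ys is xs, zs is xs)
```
[1, 9, 8, 4, 98]
[1, 9, 8, 4]
True False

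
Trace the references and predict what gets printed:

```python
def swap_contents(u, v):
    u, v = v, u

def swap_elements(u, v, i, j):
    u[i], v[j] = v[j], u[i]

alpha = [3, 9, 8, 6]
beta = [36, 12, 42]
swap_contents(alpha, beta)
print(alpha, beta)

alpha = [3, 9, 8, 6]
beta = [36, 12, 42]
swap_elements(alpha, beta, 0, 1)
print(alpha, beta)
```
[3, 9, 8, 6] [36, 12, 42]
[12, 9, 8, 6] [36, 3, 42]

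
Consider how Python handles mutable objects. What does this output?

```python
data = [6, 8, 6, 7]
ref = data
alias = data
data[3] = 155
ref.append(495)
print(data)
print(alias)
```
[6, 8, 6, 155, 495]
[6, 8, 6, 155, 495]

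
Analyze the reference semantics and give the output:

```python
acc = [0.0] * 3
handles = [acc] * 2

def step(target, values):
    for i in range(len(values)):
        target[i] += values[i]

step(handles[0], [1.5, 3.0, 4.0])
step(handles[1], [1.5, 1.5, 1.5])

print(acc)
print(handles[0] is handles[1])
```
[3.0, 4.5, 5.5]
True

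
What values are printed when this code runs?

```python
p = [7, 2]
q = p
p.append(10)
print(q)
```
[7, 2, 10]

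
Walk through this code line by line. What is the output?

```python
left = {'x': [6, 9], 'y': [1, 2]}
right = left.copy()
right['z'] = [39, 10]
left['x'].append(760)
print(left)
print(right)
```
{'x': [6, 9, 760], 'y': [1, 2]}
{'x': [6, 9, 760], 'y': [1, 2], 'z': [39, 10]}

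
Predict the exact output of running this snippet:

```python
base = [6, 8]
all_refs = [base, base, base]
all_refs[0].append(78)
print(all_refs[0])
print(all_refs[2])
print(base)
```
[6, 8, 78]
[6, 8, 78]
[6, 8, 78]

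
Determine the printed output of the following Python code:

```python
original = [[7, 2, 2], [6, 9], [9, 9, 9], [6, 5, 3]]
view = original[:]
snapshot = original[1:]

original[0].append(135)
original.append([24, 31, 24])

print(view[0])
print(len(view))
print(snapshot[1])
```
[7, 2, 2, 135]
4
[9, 9, 9]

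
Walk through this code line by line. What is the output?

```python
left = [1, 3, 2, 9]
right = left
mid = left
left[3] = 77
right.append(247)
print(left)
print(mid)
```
[1, 3, 2, 77, 247]
[1, 3, 2, 77, 247]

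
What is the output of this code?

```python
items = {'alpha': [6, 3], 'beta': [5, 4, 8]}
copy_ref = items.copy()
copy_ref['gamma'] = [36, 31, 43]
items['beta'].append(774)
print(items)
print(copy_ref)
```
{'alpha': [6, 3], 'beta': [5, 4, 8, 774]}
{'alpha': [6, 3], 'beta': [5, 4, 8, 774], 'gamma': [36, 31, 43]}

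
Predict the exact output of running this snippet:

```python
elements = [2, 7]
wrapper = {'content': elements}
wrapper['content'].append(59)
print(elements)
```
[2, 7, 59]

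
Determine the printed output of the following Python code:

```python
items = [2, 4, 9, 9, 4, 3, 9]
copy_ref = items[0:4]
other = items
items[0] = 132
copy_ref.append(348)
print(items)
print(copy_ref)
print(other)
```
[132, 4, 9, 9, 4, 3, 9]
[2, 4, 9, 9, 348]
[132, 4, 9, 9, 4, 3, 9]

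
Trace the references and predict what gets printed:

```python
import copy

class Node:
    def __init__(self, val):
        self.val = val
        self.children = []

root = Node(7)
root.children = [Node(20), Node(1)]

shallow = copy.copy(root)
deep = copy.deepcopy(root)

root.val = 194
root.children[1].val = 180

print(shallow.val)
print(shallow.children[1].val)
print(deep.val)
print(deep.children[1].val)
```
7
180
7
1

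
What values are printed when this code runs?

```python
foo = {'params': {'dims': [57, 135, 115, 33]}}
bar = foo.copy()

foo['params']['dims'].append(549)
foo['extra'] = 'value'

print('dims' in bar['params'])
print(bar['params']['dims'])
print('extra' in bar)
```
True
[57, 135, 115, 33, 549]
False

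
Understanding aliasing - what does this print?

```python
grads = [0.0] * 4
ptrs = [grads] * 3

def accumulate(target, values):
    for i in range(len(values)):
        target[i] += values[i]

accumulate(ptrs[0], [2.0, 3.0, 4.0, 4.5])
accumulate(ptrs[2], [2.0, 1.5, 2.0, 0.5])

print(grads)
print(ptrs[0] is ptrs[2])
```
[4.0, 4.5, 6.0, 5.0]
True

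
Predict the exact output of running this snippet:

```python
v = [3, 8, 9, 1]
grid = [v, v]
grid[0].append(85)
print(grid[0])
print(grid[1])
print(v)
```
[3, 8, 9, 1, 85]
[3, 8, 9, 1, 85]
[3, 8, 9, 1, 85]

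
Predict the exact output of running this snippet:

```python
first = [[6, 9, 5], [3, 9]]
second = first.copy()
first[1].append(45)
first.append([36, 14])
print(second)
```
[[6, 9, 5], [3, 9, 45]]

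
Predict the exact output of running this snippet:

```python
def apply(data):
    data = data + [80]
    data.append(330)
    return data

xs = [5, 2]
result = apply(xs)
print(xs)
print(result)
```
[5, 2]
[5, 2, 80, 330]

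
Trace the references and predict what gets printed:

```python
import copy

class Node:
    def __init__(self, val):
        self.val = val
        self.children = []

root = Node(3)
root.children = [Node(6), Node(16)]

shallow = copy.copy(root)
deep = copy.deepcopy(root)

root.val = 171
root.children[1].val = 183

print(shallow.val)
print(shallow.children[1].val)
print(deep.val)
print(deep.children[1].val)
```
3
183
3
16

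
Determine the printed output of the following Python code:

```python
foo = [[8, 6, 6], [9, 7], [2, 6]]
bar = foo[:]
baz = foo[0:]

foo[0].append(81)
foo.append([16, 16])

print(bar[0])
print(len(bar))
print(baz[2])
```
[8, 6, 6, 81]
3
[2, 6]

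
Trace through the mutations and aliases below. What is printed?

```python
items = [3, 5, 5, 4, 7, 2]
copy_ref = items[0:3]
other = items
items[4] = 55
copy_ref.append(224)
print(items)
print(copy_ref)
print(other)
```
[3, 5, 5, 4, 55, 2]
[3, 5, 5, 224]
[3, 5, 5, 4, 55, 2]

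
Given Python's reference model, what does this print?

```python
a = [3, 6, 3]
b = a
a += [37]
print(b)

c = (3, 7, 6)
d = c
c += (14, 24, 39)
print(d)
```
[3, 6, 3, 37]
(3, 7, 6)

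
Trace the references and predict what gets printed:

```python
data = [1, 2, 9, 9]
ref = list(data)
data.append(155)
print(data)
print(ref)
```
[1, 2, 9, 9, 155]
[1, 2, 9, 9]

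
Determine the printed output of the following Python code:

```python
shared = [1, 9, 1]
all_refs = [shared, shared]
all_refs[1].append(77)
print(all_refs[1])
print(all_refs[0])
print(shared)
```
[1, 9, 1, 77]
[1, 9, 1, 77]
[1, 9, 1, 77]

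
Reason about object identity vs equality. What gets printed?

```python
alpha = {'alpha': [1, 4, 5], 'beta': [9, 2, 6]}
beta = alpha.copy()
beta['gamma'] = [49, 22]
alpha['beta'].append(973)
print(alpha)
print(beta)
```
{'alpha': [1, 4, 5], 'beta': [9, 2, 6, 973]}
{'alpha': [1, 4, 5], 'beta': [9, 2, 6, 973], 'gamma': [49, 22]}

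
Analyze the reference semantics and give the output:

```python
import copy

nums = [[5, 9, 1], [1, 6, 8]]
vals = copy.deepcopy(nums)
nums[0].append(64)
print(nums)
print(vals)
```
[[5, 9, 1, 64], [1, 6, 8]]
[[5, 9, 1], [1, 6, 8]]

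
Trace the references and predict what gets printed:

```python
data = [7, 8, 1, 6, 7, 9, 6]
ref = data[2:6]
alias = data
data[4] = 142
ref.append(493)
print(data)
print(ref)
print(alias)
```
[7, 8, 1, 6, 142, 9, 6]
[1, 6, 7, 9, 493]
[7, 8, 1, 6, 142, 9, 6]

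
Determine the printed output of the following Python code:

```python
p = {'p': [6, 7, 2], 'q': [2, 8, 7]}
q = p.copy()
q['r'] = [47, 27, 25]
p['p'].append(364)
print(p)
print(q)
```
{'p': [6, 7, 2, 364], 'q': [2, 8, 7]}
{'p': [6, 7, 2, 364], 'q': [2, 8, 7], 'r': [47, 27, 25]}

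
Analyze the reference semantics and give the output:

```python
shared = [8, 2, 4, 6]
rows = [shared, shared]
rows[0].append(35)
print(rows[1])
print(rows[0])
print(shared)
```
[8, 2, 4, 6, 35]
[8, 2, 4, 6, 35]
[8, 2, 4, 6, 35]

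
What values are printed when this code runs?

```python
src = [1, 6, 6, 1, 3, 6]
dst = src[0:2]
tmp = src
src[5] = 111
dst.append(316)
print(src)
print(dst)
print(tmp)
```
[1, 6, 6, 1, 3, 111]
[1, 6, 316]
[1, 6, 6, 1, 3, 111]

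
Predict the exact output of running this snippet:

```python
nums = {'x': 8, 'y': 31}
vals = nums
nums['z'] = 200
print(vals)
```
{'x': 8, 'y': 31, 'z': 200}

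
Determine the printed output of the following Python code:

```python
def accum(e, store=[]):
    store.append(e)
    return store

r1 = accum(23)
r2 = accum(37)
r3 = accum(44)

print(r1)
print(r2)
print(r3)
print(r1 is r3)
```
[23, 37, 44]
[23, 37, 44]
[23, 37, 44]
True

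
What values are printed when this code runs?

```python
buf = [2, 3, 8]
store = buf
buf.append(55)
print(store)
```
[2, 3, 8, 55]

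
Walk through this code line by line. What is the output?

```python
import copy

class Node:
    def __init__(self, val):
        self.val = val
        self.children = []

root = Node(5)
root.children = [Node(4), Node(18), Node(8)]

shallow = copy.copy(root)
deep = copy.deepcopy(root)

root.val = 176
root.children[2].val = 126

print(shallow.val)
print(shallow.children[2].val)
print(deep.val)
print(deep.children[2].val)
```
5
126
5
8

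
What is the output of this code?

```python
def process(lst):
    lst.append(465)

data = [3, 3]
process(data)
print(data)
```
[3, 3, 465]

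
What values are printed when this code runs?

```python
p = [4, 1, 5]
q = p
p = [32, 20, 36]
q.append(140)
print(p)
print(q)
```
[32, 20, 36]
[4, 1, 5, 140]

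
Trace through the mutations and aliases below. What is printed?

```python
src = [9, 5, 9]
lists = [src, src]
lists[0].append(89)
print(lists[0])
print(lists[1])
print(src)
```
[9, 5, 9, 89]
[9, 5, 9, 89]
[9, 5, 9, 89]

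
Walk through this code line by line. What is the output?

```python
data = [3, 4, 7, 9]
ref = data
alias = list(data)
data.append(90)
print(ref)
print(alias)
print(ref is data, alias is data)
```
[3, 4, 7, 9, 90]
[3, 4, 7, 9]
True False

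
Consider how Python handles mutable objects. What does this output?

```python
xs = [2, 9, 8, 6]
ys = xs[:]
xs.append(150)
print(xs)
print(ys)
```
[2, 9, 8, 6, 150]
[2, 9, 8, 6]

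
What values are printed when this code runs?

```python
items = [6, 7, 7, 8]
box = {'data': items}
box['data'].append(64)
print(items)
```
[6, 7, 7, 8, 64]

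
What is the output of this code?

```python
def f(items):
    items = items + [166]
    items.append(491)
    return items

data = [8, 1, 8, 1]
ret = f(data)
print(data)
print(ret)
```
[8, 1, 8, 1]
[8, 1, 8, 1, 166, 491]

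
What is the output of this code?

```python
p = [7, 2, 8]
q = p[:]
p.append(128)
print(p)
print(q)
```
[7, 2, 8, 128]
[7, 2, 8]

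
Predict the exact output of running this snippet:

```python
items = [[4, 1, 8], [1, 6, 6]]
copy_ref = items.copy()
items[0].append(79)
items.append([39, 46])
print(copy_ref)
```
[[4, 1, 8, 79], [1, 6, 6]]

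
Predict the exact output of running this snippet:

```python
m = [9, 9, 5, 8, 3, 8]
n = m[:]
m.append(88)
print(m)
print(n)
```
[9, 9, 5, 8, 3, 8, 88]
[9, 9, 5, 8, 3, 8]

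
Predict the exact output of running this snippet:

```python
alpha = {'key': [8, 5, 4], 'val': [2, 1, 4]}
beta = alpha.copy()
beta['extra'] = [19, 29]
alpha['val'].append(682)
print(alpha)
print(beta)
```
{'key': [8, 5, 4], 'val': [2, 1, 4, 682]}
{'key': [8, 5, 4], 'val': [2, 1, 4, 682], 'extra': [19, 29]}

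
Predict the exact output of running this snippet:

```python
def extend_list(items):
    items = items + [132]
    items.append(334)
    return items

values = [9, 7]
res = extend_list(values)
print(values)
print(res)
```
[9, 7]
[9, 7, 132, 334]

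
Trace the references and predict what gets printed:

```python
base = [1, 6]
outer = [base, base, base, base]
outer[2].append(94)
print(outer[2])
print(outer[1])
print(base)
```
[1, 6, 94]
[1, 6, 94]
[1, 6, 94]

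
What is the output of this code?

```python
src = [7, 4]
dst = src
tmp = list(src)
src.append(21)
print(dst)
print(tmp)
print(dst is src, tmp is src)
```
[7, 4, 21]
[7, 4]
True False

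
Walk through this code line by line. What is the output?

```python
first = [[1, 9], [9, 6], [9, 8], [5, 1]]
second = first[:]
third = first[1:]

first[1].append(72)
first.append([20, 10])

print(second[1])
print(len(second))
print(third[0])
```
[9, 6, 72]
4
[9, 6, 72]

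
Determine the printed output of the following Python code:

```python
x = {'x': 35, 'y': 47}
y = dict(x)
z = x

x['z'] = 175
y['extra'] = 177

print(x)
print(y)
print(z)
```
{'x': 35, 'y': 47, 'z': 175}
{'x': 35, 'y': 47, 'extra': 177}
{'x': 35, 'y': 47, 'z': 175}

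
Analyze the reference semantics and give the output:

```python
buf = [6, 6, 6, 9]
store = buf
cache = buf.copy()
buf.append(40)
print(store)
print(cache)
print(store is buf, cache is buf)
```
[6, 6, 6, 9, 40]
[6, 6, 6, 9]
True False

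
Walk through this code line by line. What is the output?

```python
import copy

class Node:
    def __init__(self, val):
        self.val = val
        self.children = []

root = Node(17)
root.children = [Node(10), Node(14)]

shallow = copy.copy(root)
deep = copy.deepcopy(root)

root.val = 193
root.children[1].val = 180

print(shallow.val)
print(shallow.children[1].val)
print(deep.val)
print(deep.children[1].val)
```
17
180
17
14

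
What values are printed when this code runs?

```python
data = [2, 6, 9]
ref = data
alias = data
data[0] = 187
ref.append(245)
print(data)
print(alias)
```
[187, 6, 9, 245]
[187, 6, 9, 245]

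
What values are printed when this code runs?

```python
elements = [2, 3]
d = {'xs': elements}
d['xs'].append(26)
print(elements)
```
[2, 3, 26]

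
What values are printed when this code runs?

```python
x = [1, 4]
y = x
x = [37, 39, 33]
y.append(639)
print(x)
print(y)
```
[37, 39, 33]
[1, 4, 639]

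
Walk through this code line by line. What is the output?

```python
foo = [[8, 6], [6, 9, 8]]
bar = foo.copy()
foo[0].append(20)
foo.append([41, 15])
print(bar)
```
[[8, 6, 20], [6, 9, 8]]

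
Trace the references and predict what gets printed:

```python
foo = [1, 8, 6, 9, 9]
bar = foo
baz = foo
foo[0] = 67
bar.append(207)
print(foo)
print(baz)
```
[67, 8, 6, 9, 9, 207]
[67, 8, 6, 9, 9, 207]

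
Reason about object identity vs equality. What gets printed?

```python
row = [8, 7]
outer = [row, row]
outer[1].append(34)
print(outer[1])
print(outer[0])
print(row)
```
[8, 7, 34]
[8, 7, 34]
[8, 7, 34]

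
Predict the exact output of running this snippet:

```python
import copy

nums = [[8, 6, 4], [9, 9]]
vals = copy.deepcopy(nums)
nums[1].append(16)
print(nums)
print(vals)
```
[[8, 6, 4], [9, 9, 16]]
[[8, 6, 4], [9, 9]]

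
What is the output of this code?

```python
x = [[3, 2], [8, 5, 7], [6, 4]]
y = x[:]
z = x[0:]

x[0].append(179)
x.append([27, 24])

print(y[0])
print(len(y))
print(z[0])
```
[3, 2, 179]
3
[3, 2, 179]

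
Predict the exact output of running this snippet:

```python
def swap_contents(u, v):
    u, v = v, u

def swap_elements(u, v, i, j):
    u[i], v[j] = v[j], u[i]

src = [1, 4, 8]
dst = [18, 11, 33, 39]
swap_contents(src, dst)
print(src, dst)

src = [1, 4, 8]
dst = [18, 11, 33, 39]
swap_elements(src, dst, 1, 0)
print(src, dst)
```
[1, 4, 8] [18, 11, 33, 39]
[1, 18, 8] [4, 11, 33, 39]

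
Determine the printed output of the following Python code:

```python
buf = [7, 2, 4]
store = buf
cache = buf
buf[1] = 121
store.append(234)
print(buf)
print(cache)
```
[7, 121, 4, 234]
[7, 121, 4, 234]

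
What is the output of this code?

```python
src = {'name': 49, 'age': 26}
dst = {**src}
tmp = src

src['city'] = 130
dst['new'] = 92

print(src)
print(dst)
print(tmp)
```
{'name': 49, 'age': 26, 'city': 130}
{'name': 49, 'age': 26, 'new': 92}
{'name': 49, 'age': 26, 'city': 130}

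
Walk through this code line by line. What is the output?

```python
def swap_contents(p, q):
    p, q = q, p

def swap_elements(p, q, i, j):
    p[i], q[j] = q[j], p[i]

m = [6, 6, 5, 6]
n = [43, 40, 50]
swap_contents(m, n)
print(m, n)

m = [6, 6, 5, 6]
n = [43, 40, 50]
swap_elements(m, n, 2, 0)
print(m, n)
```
[6, 6, 5, 6] [43, 40, 50]
[6, 6, 43, 6] [5, 40, 50]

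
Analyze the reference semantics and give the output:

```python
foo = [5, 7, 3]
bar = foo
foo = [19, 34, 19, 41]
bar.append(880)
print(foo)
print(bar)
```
[19, 34, 19, 41]
[5, 7, 3, 880]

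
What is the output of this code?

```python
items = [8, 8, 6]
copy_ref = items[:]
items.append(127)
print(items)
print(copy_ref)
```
[8, 8, 6, 127]
[8, 8, 6]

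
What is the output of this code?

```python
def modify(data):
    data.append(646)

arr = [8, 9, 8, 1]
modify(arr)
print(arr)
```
[8, 9, 8, 1, 646]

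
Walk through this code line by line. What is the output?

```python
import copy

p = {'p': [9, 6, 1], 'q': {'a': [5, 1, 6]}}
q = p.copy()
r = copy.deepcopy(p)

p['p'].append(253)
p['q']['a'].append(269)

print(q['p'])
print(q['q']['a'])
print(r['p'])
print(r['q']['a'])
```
[9, 6, 1, 253]
[5, 1, 6, 269]
[9, 6, 1]
[5, 1, 6]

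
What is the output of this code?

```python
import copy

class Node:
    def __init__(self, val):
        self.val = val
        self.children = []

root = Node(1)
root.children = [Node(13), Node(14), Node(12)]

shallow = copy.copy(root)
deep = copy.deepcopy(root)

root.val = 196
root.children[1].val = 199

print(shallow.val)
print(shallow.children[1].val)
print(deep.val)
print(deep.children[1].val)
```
1
199
1
14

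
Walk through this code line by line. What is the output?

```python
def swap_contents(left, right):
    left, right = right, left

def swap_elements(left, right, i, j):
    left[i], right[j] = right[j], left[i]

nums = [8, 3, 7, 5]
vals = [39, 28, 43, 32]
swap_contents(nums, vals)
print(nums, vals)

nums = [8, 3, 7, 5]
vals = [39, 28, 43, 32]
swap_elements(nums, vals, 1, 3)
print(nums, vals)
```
[8, 3, 7, 5] [39, 28, 43, 32]
[8, 32, 7, 5] [39, 28, 43, 3]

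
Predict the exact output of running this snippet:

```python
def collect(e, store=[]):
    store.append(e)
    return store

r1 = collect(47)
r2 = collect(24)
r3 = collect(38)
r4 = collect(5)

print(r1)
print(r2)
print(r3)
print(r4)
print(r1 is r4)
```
[47, 24, 38, 5]
[47, 24, 38, 5]
[47, 24, 38, 5]
[47, 24, 38, 5]
True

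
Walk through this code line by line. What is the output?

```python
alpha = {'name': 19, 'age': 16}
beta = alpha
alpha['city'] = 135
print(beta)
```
{'name': 19, 'age': 16, 'city': 135}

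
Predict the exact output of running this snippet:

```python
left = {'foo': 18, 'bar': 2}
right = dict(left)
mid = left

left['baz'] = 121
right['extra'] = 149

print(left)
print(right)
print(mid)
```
{'foo': 18, 'bar': 2, 'baz': 121}
{'foo': 18, 'bar': 2, 'extra': 149}
{'foo': 18, 'bar': 2, 'baz': 121}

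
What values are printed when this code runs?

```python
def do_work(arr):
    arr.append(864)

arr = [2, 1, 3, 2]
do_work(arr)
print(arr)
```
[2, 1, 3, 2, 864]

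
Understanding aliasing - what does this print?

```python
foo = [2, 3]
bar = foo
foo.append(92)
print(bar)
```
[2, 3, 92]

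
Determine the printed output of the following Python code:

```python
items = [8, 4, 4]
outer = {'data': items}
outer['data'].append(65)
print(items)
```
[8, 4, 4, 65]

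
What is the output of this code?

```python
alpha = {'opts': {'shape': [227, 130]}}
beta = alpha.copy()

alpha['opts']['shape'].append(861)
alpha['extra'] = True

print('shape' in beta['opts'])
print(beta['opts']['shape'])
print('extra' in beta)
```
True
[227, 130, 861]
False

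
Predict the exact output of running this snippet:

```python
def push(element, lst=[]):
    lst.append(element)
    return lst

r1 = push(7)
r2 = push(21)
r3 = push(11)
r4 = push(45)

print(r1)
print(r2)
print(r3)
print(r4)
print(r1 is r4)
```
[7, 21, 11, 45]
[7, 21, 11, 45]
[7, 21, 11, 45]
[7, 21, 11, 45]
True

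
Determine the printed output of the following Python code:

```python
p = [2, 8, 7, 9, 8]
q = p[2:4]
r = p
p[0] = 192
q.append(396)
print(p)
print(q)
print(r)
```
[192, 8, 7, 9, 8]
[7, 9, 396]
[192, 8, 7, 9, 8]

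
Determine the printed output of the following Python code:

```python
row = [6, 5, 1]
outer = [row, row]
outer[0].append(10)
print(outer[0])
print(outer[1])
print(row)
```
[6, 5, 1, 10]
[6, 5, 1, 10]
[6, 5, 1, 10]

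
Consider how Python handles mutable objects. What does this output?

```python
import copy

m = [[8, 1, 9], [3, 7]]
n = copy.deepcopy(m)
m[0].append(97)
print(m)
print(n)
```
[[8, 1, 9, 97], [3, 7]]
[[8, 1, 9], [3, 7]]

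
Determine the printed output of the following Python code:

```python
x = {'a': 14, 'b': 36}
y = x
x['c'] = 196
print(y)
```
{'a': 14, 'b': 36, 'c': 196}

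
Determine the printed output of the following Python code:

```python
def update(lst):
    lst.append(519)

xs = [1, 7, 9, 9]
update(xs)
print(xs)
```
[1, 7, 9, 9, 519]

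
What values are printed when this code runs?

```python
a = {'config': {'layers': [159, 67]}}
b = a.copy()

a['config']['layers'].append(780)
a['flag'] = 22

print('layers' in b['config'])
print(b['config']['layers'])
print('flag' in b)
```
True
[159, 67, 780]
False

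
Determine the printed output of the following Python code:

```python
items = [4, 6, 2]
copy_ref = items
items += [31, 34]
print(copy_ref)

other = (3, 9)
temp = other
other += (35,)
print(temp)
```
[4, 6, 2, 31, 34]
(3, 9)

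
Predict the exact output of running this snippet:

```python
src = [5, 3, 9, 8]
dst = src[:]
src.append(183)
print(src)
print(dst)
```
[5, 3, 9, 8, 183]
[5, 3, 9, 8]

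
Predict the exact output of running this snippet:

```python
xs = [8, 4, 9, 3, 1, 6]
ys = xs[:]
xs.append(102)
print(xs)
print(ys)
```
[8, 4, 9, 3, 1, 6, 102]
[8, 4, 9, 3, 1, 6]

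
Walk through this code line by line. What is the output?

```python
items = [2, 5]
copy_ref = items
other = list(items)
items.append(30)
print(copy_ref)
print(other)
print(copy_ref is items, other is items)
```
[2, 5, 30]
[2, 5]
True False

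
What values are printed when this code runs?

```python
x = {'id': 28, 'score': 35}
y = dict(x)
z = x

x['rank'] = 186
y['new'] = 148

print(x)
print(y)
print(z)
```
{'id': 28, 'score': 35, 'rank': 186}
{'id': 28, 'score': 35, 'new': 148}
{'id': 28, 'score': 35, 'rank': 186}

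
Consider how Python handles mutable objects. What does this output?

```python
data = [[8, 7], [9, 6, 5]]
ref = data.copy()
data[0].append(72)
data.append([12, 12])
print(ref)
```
[[8, 7, 72], [9, 6, 5]]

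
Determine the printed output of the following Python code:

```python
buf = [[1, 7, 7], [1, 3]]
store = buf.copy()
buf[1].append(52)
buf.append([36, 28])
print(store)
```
[[1, 7, 7], [1, 3, 52]]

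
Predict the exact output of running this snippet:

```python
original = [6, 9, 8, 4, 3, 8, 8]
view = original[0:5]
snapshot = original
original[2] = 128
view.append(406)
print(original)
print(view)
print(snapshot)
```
[6, 9, 128, 4, 3, 8, 8]
[6, 9, 8, 4, 3, 406]
[6, 9, 128, 4, 3, 8, 8]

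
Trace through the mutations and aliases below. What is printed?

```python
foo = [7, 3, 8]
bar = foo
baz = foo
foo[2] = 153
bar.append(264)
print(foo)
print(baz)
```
[7, 3, 153, 264]
[7, 3, 153, 264]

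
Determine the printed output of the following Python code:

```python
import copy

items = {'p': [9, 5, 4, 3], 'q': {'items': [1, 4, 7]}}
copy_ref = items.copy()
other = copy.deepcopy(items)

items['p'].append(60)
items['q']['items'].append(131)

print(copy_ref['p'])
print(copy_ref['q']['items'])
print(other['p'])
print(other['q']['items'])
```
[9, 5, 4, 3, 60]
[1, 4, 7, 131]
[9, 5, 4, 3]
[1, 4, 7]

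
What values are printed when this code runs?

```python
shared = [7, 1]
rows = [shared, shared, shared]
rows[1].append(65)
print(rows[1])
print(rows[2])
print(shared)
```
[7, 1, 65]
[7, 1, 65]
[7, 1, 65]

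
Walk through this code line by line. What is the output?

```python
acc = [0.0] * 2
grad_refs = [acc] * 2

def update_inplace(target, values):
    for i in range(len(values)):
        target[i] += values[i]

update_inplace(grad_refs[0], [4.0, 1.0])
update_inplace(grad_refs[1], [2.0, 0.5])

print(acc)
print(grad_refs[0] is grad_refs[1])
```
[6.0, 1.5]
True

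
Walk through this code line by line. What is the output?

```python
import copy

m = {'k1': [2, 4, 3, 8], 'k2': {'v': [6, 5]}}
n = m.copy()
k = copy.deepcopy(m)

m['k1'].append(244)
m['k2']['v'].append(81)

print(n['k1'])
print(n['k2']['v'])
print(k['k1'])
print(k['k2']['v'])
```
[2, 4, 3, 8, 244]
[6, 5, 81]
[2, 4, 3, 8]
[6, 5]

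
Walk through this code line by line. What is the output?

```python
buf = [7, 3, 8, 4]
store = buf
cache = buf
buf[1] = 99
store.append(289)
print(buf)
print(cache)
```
[7, 99, 8, 4, 289]
[7, 99, 8, 4, 289]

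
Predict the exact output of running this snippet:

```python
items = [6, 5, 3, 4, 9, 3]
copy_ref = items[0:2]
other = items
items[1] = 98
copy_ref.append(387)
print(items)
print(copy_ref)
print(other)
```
[6, 98, 3, 4, 9, 3]
[6, 5, 387]
[6, 98, 3, 4, 9, 3]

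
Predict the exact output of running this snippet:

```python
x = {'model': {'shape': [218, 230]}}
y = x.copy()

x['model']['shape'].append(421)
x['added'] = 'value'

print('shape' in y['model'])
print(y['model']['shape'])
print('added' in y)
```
True
[218, 230, 421]
False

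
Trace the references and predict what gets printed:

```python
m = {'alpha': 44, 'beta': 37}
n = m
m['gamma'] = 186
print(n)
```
{'alpha': 44, 'beta': 37, 'gamma': 186}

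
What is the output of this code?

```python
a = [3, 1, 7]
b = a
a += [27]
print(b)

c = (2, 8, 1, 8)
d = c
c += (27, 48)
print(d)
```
[3, 1, 7, 27]
(2, 8, 1, 8)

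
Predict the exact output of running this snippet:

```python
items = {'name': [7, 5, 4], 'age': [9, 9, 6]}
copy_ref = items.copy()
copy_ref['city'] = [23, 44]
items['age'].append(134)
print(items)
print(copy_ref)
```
{'name': [7, 5, 4], 'age': [9, 9, 6, 134]}
{'name': [7, 5, 4], 'age': [9, 9, 6, 134], 'city': [23, 44]}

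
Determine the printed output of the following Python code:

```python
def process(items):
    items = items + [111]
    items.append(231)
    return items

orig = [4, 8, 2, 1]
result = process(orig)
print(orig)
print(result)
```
[4, 8, 2, 1]
[4, 8, 2, 1, 111, 231]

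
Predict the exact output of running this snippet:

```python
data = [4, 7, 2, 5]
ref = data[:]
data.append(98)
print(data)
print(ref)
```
[4, 7, 2, 5, 98]
[4, 7, 2, 5]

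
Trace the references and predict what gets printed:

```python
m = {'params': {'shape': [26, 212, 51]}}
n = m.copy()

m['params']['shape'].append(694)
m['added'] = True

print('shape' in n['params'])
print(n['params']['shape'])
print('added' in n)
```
True
[26, 212, 51, 694]
False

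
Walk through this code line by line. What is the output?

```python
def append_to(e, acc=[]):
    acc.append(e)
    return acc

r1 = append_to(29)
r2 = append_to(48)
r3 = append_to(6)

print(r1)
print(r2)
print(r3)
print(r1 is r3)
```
[29, 48, 6]
[29, 48, 6]
[29, 48, 6]
True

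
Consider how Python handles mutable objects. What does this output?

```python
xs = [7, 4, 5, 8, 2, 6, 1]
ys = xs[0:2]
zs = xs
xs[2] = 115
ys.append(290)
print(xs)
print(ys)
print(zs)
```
[7, 4, 115, 8, 2, 6, 1]
[7, 4, 290]
[7, 4, 115, 8, 2, 6, 1]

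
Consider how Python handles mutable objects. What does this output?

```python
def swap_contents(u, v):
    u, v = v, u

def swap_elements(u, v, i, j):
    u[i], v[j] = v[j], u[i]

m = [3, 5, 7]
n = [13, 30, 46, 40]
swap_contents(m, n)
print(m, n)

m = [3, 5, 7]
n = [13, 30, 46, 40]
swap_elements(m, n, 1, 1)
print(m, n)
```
[3, 5, 7] [13, 30, 46, 40]
[3, 30, 7] [13, 5, 46, 40]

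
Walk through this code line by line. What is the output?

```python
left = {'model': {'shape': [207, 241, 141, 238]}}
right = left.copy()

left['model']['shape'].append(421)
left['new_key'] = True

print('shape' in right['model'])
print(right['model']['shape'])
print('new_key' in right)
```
True
[207, 241, 141, 238, 421]
False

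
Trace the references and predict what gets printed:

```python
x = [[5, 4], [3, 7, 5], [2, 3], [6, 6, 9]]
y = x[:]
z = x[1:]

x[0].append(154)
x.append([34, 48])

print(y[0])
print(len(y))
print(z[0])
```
[5, 4, 154]
4
[3, 7, 5]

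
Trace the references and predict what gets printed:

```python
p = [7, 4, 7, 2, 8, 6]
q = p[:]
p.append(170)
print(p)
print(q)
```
[7, 4, 7, 2, 8, 6, 170]
[7, 4, 7, 2, 8, 6]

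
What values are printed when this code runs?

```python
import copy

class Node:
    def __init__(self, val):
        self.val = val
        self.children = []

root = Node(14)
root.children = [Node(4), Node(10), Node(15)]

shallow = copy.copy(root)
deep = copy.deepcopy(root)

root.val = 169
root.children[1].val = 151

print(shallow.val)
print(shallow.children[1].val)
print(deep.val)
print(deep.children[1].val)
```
14
151
14
10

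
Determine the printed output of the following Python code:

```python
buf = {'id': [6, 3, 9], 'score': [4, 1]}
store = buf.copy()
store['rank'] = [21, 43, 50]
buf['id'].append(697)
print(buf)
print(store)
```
{'id': [6, 3, 9, 697], 'score': [4, 1]}
{'id': [6, 3, 9, 697], 'score': [4, 1], 'rank': [21, 43, 50]}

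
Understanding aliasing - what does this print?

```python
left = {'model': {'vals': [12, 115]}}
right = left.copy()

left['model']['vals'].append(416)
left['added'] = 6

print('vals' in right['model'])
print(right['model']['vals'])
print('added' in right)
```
True
[12, 115, 416]
False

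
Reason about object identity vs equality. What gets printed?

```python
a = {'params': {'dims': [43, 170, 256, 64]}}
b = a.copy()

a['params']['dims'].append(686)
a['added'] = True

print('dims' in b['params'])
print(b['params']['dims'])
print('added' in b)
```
True
[43, 170, 256, 64, 686]
False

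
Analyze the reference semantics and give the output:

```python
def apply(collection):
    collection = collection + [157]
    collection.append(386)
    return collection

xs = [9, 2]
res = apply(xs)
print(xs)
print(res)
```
[9, 2]
[9, 2, 157, 386]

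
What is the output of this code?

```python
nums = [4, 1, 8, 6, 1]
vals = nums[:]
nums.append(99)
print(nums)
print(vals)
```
[4, 1, 8, 6, 1, 99]
[4, 1, 8, 6, 1]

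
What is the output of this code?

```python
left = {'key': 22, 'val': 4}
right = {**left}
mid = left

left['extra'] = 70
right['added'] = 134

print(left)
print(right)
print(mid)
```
{'key': 22, 'val': 4, 'extra': 70}
{'key': 22, 'val': 4, 'added': 134}
{'key': 22, 'val': 4, 'extra': 70}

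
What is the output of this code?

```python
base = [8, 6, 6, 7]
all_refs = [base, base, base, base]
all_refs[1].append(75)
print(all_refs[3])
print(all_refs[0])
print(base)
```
[8, 6, 6, 7, 75]
[8, 6, 6, 7, 75]
[8, 6, 6, 7, 75]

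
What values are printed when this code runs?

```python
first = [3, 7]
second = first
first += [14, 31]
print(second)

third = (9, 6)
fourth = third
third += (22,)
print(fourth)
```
[3, 7, 14, 31]
(9, 6)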